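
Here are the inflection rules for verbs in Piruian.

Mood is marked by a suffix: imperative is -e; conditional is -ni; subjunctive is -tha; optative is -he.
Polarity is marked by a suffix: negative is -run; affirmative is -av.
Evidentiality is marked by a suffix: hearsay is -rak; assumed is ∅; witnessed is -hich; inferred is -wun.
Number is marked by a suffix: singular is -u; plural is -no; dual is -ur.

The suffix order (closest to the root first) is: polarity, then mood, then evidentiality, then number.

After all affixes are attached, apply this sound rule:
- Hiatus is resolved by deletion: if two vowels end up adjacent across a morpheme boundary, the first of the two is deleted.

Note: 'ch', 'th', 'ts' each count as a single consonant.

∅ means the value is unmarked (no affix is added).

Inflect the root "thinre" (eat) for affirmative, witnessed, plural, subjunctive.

Attach polarity affirmative -av → thinreav.
Attach mood subjunctive -tha → thinreavtha.
Attach evidentiality witnessed -hich → thinreavthahich.
Attach number plural -no → thinreavthahichno.
Apply vowel deletion: thinreavthahichno → thinravthahichno.

thinravthahichno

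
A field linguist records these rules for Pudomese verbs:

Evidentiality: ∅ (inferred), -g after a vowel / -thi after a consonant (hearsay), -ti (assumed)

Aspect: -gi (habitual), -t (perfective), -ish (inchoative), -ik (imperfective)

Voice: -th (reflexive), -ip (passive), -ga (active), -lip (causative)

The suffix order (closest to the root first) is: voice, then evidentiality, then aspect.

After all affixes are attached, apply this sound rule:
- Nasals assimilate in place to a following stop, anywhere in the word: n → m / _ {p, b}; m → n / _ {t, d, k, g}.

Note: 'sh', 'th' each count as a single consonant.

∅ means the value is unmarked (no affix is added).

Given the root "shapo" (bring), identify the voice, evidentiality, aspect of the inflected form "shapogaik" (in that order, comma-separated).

Segment: shapo-ga-ik.
voice: -ga → active.
evidentiality: ∅ → inferred.
aspect: -ik → imperfective.

active, inferred, imperfective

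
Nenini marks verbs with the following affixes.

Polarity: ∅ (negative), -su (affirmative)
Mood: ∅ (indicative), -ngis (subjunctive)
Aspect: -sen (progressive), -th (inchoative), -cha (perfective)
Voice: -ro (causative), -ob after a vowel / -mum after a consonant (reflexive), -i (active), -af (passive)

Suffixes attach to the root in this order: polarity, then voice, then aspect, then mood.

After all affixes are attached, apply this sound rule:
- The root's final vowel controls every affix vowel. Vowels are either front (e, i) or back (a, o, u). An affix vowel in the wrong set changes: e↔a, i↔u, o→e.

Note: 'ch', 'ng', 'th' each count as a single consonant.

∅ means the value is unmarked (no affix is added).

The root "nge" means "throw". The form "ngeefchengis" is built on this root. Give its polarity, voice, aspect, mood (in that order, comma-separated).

Segment: nge-af-cha-ngis.
polarity: ∅ → negative.
voice: -af → passive.
aspect: -cha → perfective.
mood: -ngis → subjunctive.

negative, passive, perfective, subjunctive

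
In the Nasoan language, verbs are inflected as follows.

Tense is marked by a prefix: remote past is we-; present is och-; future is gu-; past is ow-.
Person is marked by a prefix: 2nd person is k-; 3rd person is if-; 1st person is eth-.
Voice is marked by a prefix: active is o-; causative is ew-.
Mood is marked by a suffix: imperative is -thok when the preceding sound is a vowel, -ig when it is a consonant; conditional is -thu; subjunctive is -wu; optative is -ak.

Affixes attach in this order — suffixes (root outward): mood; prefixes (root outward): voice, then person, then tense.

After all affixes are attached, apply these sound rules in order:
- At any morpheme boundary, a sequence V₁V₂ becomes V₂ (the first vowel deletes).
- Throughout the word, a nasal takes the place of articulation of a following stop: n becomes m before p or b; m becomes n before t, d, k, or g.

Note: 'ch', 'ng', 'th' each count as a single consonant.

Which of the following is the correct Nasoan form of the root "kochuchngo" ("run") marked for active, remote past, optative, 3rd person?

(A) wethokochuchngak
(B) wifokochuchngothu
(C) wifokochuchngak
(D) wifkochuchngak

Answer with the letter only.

Attach mood optative -ak → kochuchngoak.
Attach voice active o- → okochuchngoak.
Attach person 3rd person if- → ifokochuchngoak.
Attach tense remote past we- → weifokochuchngoak.
Apply vowel deletion: weifokochuchngoak → wifokochuchngak.
Nasal assimilation: no change.
So the correct form is wifokochuchngak, option (C).
(D) wifkochuchngak is wrong: it has the affixes in the wrong order.
(A) wethokochuchngak is wrong: it uses 1st person instead of 3rd person for person.
(B) wifokochuchngothu is wrong: it uses conditional instead of optative for mood.

C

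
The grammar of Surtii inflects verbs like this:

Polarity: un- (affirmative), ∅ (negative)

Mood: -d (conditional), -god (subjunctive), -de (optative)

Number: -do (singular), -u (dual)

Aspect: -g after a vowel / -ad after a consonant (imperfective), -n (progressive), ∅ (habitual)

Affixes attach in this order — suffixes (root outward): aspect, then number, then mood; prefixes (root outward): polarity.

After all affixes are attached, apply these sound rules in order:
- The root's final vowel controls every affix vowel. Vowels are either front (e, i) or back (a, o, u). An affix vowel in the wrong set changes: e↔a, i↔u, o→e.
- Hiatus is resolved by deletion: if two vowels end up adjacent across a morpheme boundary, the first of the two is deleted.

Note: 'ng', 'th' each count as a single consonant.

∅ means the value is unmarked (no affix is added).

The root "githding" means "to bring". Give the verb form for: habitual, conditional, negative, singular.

aspect = habitual: zero marking, form stays githding.
Attach number singular -do → githdingdo.
Attach mood conditional -d → githdingdod.
polarity = negative: zero marking, form stays githdingdod.
Apply vowel harmony: githdingdod → githdingded.
Vowel deletion: no change.

githdingded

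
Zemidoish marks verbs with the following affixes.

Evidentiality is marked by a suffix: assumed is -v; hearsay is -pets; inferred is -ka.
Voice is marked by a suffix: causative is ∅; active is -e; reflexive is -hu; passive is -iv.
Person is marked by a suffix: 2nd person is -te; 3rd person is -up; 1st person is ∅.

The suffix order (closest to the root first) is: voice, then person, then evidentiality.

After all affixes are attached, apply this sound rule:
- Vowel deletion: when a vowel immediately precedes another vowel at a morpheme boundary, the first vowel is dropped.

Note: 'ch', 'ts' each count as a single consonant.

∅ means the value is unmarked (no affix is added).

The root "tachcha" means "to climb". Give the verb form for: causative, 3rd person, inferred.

tachchupka

voice = causative: zero marking, form stays tachcha.
Attach person 3rd person -up → tachchaup.
Attach evidentiality inferred -ka → tachchaupka.
Apply vowel deletion: tachchaupka → tachchupka.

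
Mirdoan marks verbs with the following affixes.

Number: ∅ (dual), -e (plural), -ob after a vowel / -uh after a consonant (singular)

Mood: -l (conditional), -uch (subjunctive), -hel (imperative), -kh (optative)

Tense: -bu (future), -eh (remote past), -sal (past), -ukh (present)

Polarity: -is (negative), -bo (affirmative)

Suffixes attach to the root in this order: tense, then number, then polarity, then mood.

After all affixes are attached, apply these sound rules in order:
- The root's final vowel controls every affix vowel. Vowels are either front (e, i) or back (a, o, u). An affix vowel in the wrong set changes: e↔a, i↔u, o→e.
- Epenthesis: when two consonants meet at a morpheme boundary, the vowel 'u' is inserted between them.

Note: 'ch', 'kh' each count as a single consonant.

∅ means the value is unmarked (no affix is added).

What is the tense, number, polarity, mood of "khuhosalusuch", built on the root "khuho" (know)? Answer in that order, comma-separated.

past, dual, negative, subjunctive

Segment: khuho-sal-is-uch.
tense: -sal → past.
number: ∅ → dual.
polarity: -is → negative.
mood: -uch → subjunctive.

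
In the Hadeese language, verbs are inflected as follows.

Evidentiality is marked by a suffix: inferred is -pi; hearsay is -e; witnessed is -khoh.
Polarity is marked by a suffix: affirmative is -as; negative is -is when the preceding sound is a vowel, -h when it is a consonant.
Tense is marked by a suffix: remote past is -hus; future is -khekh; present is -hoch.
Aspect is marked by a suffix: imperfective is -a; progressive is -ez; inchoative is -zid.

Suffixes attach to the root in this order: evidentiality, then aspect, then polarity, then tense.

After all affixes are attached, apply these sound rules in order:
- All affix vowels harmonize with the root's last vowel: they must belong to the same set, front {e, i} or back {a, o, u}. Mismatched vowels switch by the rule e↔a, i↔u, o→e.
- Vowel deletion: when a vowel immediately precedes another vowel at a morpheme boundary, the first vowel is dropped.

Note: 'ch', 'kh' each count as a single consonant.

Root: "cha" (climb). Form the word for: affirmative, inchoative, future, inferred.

chapuzudaskhakh

Attach evidentiality inferred -pi → chapi.
Attach aspect inchoative -zid → chapizid.
Attach polarity affirmative -as → chapizidas.
Attach tense future -khekh → chapizidaskhekh.
Apply vowel harmony: chapizidaskhekh → chapuzudaskhakh.
Vowel deletion: no change.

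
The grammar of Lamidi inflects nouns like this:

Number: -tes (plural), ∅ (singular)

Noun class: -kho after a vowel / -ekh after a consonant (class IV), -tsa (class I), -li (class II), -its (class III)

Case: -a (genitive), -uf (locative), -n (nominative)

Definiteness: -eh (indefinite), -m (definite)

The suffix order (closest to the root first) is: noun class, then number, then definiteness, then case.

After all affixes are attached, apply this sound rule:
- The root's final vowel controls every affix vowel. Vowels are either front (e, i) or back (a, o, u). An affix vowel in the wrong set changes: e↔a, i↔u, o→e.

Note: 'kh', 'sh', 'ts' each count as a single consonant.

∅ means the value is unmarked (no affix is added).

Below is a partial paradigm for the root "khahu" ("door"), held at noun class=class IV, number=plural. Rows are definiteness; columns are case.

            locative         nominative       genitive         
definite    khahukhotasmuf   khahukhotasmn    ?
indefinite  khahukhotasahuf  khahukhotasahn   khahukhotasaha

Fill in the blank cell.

khahukhotasma

Attach noun class class IV -kho (after vowel 'u') → khahukho.
Attach number plural -tes → khahukhotes.
Attach definiteness definite -m → khahukhotesm.
Attach case genitive -a → khahukhotesma.
Apply vowel harmony: khahukhotesma → khahukhotasma.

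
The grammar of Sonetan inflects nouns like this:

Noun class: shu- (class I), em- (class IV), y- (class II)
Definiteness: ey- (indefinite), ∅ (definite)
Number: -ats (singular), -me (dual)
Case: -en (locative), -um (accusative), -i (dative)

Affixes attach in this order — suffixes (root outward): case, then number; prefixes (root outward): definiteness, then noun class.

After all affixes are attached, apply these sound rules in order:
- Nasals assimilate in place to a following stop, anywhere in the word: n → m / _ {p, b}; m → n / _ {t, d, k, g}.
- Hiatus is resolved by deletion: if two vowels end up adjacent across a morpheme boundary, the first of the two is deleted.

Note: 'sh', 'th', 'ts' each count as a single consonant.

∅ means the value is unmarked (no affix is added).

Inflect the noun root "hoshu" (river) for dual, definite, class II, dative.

Attach case dative -i → hoshui.
definiteness = definite: zero marking, form stays hoshui.
Attach number dual -me → hoshuime.
Attach noun class class II y- → yhoshuime.
Nasal assimilation: no change.
Apply vowel deletion: yhoshuime → yhoshime.

yhoshime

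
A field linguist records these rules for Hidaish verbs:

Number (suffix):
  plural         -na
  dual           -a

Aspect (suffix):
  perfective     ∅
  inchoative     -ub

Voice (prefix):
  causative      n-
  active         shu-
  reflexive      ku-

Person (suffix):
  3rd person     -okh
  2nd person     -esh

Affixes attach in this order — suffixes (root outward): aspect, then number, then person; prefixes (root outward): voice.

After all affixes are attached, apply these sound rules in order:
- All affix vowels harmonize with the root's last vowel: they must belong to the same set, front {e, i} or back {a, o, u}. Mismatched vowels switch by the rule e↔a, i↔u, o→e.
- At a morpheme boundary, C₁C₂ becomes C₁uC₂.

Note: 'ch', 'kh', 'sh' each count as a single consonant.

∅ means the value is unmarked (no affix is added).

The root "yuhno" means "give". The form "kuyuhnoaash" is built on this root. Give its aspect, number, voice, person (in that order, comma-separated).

perfective, dual, reflexive, 2nd person

Segment: ku-yuhno-a-esh.
aspect: ∅ → perfective.
number: -a → dual.
voice: ku- → reflexive.
person: -esh → 2nd person.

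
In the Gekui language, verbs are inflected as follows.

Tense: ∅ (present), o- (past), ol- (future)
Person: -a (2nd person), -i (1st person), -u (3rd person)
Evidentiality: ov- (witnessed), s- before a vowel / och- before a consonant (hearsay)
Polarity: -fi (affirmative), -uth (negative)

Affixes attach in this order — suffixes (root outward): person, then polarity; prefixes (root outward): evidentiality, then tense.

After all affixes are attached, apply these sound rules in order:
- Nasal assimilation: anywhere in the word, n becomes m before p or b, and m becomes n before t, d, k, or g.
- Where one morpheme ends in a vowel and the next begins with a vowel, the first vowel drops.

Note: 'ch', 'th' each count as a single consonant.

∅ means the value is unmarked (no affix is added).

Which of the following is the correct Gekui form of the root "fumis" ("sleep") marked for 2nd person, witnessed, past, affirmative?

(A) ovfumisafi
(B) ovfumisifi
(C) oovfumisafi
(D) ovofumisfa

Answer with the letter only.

Attach person 2nd person -a → fumisa.
Attach polarity affirmative -fi → fumisafi.
Attach evidentiality witnessed ov- → ovfumisafi.
Attach tense past o- → oovfumisafi.
Nasal assimilation: no change.
Apply vowel deletion: oovfumisafi → ovfumisafi.
So the correct form is ovfumisafi, option (A).
(B) ovfumisifi is wrong: it uses 1st person instead of 2nd person for person.
(C) oovfumisafi is wrong: it fails to apply the sound rule(s).
(D) ovofumisfa is wrong: it has the affixes in the wrong order.

A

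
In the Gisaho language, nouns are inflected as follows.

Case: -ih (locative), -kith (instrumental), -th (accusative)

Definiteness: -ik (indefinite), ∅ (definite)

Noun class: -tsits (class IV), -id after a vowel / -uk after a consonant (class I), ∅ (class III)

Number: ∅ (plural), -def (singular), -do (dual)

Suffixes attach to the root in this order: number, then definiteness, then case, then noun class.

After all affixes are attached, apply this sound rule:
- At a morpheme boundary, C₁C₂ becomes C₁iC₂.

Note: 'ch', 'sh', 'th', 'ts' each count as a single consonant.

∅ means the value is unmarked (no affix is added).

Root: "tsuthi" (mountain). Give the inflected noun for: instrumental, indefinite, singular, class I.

Attach number singular -def → tsuthidef.
Attach definiteness indefinite -ik → tsuthidefik.
Attach case instrumental -kith → tsuthidefikkith.
Attach noun class class I -uk (after consonant 'th') → tsuthidefikkithuk.
Apply epenthesis: tsuthidefikkithuk → tsuthidefikikithuk.

tsuthidefikikithuk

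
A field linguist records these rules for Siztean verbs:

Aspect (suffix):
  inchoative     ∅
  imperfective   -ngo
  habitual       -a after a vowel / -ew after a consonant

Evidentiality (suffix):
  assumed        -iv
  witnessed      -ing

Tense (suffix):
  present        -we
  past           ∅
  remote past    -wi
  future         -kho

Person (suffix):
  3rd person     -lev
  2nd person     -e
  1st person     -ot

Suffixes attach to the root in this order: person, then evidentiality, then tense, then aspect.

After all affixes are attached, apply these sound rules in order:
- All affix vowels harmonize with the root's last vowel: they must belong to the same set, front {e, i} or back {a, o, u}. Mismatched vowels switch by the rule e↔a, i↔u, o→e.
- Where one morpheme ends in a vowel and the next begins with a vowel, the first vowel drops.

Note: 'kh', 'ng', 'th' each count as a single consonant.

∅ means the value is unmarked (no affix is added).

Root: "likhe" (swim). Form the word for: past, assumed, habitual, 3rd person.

Attach person 3rd person -lev → likhelev.
Attach evidentiality assumed -iv → likheleviv.
tense = past: zero marking, form stays likheleviv.
Attach aspect habitual -ew (after consonant 'v') → likhelevivew.
Vowel harmony: no change.
Vowel deletion: no change.

likhelevivew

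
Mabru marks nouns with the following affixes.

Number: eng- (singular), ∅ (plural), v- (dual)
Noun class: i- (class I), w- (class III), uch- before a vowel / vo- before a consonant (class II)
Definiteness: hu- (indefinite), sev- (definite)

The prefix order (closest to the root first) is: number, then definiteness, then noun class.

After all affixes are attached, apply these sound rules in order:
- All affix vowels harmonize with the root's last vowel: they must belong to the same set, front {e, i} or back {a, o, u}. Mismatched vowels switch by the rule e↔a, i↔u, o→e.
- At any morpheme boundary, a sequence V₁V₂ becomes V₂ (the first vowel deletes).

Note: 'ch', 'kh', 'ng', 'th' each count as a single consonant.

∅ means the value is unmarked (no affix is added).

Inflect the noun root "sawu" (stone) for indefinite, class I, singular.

uhangsawu

Attach number singular eng- → engsawu.
Attach definiteness indefinite hu- → huengsawu.
Attach noun class class I i- → ihuengsawu.
Apply vowel harmony: ihuengsawu → uhuangsawu.
Apply vowel deletion: uhuangsawu → uhangsawu.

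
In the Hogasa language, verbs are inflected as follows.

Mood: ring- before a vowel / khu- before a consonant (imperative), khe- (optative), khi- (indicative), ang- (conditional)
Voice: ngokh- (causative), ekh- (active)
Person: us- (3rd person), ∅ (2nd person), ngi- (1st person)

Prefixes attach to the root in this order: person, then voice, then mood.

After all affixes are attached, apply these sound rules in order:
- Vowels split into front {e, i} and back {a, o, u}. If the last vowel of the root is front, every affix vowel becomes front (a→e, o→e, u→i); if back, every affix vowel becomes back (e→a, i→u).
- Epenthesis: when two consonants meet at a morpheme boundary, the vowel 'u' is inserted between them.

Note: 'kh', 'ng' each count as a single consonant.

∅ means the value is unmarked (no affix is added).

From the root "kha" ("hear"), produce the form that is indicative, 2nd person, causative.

khungokhukha

person = 2nd person: zero marking, form stays kha.
Attach voice causative ngokh- → ngokhkha.
Attach mood indicative khi- → khingokhkha.
Apply vowel harmony: khingokhkha → khungokhkha.
Apply epenthesis: khungokhkha → khungokhukha.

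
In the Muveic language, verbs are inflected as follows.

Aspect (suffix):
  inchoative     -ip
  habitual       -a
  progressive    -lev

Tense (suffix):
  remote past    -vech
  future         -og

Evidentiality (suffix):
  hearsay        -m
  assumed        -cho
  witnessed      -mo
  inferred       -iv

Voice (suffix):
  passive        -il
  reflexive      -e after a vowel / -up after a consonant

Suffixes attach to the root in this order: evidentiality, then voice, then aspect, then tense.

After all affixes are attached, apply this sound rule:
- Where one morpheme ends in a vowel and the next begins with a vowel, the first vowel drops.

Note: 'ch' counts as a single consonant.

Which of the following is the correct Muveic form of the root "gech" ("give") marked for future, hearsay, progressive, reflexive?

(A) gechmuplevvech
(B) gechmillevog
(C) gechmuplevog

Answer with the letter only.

C

Attach evidentiality hearsay -m → gechm.
Attach voice reflexive -up (after consonant 'm') → gechmup.
Attach aspect progressive -lev → gechmuplev.
Attach tense future -og → gechmuplevog.
Vowel deletion: no change.
So the correct form is gechmuplevog, option (C).
(B) gechmillevog is wrong: it uses passive instead of reflexive for voice.
(A) gechmuplevvech is wrong: it uses remote past instead of future for tense.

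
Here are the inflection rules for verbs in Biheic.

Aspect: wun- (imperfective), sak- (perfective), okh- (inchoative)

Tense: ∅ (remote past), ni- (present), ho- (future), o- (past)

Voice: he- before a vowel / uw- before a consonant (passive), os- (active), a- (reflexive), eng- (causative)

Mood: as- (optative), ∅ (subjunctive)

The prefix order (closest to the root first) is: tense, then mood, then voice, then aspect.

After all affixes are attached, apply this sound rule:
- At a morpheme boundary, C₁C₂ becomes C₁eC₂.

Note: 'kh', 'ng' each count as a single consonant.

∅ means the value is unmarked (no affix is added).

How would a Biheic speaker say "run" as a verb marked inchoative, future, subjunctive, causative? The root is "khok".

Attach tense future ho- → hokhok.
mood = subjunctive: zero marking, form stays hokhok.
Attach voice causative eng- → enghokhok.
Attach aspect inchoative okh- → okhenghokhok.
Apply epenthesis: okhenghokhok → okhengehokhok.

okhengehokhok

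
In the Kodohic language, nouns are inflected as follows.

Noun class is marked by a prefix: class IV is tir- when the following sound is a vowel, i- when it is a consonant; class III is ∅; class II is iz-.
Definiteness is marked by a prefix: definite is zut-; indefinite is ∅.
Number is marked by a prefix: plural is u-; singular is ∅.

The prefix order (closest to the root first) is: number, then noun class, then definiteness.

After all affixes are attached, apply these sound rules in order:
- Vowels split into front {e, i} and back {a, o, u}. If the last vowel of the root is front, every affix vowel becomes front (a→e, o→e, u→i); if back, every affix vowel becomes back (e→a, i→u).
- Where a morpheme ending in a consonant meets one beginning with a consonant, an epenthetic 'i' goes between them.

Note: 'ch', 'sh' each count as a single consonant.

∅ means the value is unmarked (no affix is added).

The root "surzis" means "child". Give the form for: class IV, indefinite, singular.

number = singular: zero marking, form stays surzis.
Attach noun class class IV i- (before consonant 's') → isurzis.
definiteness = indefinite: zero marking, form stays isurzis.
Vowel harmony: no change.
Epenthesis: no change.

isurzis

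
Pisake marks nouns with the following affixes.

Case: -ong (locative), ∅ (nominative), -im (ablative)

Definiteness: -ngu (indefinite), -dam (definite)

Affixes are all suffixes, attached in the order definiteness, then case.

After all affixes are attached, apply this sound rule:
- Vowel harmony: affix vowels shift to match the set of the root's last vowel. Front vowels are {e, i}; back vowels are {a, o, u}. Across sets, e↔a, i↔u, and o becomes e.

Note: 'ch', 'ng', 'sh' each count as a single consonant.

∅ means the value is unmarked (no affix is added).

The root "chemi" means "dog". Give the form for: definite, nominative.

Attach definiteness definite -dam → chemidam.
case = nominative: zero marking, form stays chemidam.
Apply vowel harmony: chemidam → chemidem.

chemidem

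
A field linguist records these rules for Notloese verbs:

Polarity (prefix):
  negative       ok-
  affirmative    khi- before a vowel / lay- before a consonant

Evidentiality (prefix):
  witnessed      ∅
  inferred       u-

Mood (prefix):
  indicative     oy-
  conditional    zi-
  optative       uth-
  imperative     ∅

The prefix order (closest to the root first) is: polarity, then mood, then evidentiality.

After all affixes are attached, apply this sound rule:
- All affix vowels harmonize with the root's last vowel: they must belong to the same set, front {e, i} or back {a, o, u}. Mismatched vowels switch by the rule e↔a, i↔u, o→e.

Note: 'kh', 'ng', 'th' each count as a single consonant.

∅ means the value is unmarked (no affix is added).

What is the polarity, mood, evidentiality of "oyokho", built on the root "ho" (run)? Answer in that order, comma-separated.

negative, indicative, witnessed

Segment: oy-ok-ho.
polarity: ok- → negative.
mood: oy- → indicative.
evidentiality: ∅ → witnessed.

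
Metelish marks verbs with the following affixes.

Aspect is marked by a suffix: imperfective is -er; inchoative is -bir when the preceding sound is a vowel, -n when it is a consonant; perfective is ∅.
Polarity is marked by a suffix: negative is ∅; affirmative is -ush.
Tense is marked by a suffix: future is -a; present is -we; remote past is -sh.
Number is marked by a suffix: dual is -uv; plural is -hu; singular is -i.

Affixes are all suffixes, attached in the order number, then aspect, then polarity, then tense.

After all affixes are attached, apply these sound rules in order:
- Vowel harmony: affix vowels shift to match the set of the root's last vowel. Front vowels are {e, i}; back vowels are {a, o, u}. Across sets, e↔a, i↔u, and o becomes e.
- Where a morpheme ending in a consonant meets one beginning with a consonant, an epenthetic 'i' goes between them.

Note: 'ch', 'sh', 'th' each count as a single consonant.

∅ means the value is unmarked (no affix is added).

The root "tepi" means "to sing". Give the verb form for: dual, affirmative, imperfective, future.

Attach number dual -uv → tepiuv.
Attach aspect imperfective -er → tepiuver.
Attach polarity affirmative -ush → tepiuverush.
Attach tense future -a → tepiuverusha.
Apply vowel harmony: tepiuverusha → tepiiverishe.
Epenthesis: no change.

tepiiverishe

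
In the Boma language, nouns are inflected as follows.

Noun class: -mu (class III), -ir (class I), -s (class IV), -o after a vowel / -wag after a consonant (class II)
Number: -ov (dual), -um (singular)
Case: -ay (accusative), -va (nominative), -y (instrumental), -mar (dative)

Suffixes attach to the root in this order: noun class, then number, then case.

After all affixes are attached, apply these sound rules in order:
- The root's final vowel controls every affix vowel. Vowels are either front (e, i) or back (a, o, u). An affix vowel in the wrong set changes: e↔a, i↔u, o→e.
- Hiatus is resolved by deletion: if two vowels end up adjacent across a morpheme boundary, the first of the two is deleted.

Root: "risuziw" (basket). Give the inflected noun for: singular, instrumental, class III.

risuziwmimy

Attach noun class class III -mu → risuziwmu.
Attach number singular -um → risuziwmuum.
Attach case instrumental -y → risuziwmuumy.
Apply vowel harmony: risuziwmuumy → risuziwmiimy.
Apply vowel deletion: risuziwmiimy → risuziwmimy.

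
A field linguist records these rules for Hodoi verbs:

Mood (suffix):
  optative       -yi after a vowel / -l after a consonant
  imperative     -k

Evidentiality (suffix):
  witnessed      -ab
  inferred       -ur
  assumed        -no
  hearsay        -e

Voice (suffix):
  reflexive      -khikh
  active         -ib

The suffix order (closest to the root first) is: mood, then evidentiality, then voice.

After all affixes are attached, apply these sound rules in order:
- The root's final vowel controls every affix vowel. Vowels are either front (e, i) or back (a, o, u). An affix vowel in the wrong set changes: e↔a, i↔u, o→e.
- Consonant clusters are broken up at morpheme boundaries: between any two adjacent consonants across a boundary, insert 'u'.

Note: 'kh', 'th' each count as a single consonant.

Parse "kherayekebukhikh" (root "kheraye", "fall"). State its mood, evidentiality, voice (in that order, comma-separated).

imperative, witnessed, reflexive

Segment: kheraye-k-ab-khikh.
mood: -k → imperative.
evidentiality: -ab → witnessed.
voice: -khikh → reflexive.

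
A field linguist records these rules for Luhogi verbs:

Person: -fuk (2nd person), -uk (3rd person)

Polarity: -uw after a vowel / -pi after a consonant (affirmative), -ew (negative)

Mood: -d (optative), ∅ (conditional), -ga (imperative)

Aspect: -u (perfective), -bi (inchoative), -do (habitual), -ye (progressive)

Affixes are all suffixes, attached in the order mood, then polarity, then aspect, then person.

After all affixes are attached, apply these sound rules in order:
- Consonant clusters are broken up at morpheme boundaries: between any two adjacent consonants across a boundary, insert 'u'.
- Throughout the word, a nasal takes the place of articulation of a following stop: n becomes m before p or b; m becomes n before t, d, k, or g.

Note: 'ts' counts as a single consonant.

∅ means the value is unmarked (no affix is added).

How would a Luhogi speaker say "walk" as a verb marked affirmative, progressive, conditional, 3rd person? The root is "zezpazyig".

zezpazyigupiyeuk

mood = conditional: zero marking, form stays zezpazyig.
Attach polarity affirmative -pi (after consonant 'g') → zezpazyigpi.
Attach aspect progressive -ye → zezpazyigpiye.
Attach person 3rd person -uk → zezpazyigpiyeuk.
Apply epenthesis: zezpazyigpiyeuk → zezpazyigupiyeuk.
Nasal assimilation: no change.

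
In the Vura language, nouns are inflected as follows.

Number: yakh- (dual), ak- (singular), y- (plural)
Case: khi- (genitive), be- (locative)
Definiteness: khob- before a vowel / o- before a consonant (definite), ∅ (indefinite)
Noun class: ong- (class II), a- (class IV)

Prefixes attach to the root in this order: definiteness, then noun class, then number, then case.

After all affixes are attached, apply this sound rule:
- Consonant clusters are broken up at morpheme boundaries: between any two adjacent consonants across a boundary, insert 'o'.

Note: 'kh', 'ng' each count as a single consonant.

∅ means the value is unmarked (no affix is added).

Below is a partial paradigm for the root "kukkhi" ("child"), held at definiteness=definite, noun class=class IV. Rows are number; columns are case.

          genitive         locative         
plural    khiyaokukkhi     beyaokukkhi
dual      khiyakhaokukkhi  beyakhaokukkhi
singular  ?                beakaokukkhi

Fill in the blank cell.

Attach definiteness definite o- (before consonant 'k') → okukkhi.
Attach noun class class IV a- → aokukkhi.
Attach number singular ak- → akaokukkhi.
Attach case genitive khi- → khiakaokukkhi.
Epenthesis: no change.

khiakaokukkhi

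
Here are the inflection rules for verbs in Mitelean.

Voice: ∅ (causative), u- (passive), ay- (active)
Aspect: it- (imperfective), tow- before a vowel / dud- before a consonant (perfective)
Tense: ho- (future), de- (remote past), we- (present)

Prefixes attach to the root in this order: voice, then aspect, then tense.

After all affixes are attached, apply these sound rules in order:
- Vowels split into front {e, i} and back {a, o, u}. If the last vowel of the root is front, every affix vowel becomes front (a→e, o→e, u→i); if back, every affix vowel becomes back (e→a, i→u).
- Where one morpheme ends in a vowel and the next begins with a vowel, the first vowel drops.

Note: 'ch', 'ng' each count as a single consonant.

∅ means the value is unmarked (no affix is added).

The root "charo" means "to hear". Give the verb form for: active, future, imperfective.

hutaycharo

Attach voice active ay- → aycharo.
Attach aspect imperfective it- → itaycharo.
Attach tense future ho- → hoitaycharo.
Apply vowel harmony: hoitaycharo → houtaycharo.
Apply vowel deletion: houtaycharo → hutaycharo.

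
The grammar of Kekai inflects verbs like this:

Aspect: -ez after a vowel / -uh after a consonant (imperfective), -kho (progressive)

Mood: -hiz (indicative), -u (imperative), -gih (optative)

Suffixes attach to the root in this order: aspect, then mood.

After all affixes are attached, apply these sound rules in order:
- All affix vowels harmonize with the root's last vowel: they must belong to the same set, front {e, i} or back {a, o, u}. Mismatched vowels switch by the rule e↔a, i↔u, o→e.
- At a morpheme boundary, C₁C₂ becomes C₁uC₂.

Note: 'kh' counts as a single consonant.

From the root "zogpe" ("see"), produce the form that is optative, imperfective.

Attach aspect imperfective -ez (after vowel 'e') → zogpeez.
Attach mood optative -gih → zogpeezgih.
Vowel harmony: no change.
Apply epenthesis: zogpeezgih → zogpeezugih.

zogpeezugih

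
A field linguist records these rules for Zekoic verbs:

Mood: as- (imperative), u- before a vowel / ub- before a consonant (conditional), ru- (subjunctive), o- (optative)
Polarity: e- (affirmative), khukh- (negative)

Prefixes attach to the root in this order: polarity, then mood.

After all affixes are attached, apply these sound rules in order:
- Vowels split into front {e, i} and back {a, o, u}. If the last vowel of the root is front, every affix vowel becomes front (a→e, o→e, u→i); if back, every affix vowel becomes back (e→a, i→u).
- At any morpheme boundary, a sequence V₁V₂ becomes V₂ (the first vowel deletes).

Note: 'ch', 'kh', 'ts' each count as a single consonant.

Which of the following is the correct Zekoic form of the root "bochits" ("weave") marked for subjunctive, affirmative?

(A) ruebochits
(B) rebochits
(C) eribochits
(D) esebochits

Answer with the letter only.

B

Attach polarity affirmative e- → ebochits.
Attach mood subjunctive ru- → ruebochits.
Apply vowel harmony: ruebochits → riebochits.
Apply vowel deletion: riebochits → rebochits.
So the correct form is rebochits, option (B).
(D) esebochits is wrong: it uses imperative instead of subjunctive for mood.
(A) ruebochits is wrong: it fails to apply the sound rule(s).
(C) eribochits is wrong: it has the affixes in the wrong order.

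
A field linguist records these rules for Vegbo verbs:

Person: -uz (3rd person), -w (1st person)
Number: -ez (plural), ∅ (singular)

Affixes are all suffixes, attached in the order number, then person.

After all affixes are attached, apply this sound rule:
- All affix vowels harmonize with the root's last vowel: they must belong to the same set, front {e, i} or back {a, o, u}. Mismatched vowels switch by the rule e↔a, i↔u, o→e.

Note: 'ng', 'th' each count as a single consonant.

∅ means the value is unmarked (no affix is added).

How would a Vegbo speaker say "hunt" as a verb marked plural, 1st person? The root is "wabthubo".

Attach number plural -ez → wabthuboez.
Attach person 1st person -w → wabthuboezw.
Apply vowel harmony: wabthuboezw → wabthuboazw.

wabthuboazw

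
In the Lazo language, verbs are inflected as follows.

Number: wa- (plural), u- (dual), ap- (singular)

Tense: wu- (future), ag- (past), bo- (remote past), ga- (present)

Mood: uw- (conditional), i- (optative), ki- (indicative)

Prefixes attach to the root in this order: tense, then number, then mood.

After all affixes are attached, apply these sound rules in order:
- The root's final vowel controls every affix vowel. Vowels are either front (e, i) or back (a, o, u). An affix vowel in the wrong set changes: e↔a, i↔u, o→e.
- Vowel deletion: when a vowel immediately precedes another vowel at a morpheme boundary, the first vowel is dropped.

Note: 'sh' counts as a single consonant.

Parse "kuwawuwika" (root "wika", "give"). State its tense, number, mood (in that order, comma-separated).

future, plural, indicative

Segment: ki-wa-wu-wika.
tense: wu- → future.
number: wa- → plural.
mood: ki- → indicative.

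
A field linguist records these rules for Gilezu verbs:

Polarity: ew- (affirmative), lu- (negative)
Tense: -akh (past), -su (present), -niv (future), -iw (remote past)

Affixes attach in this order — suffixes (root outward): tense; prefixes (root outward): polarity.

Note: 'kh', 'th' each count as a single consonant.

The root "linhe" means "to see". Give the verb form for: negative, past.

Attach tense past -akh → linheakh.
Attach polarity negative lu- → lulinheakh.

lulinheakh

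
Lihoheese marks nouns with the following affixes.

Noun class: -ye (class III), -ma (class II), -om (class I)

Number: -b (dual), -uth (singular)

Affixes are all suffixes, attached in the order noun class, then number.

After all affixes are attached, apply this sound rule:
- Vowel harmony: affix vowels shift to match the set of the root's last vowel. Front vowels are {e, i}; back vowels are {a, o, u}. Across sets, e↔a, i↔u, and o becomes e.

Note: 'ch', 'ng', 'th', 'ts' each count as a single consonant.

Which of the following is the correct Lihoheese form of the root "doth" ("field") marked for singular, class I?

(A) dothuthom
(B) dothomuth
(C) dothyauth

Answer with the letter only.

Attach noun class class I -om → dothom.
Attach number singular -uth → dothomuth.
Vowel harmony: no change.
So the correct form is dothomuth, option (B).
(A) dothuthom is wrong: it has the affixes in the wrong order.
(C) dothyauth is wrong: it uses class III instead of class I for noun class.

B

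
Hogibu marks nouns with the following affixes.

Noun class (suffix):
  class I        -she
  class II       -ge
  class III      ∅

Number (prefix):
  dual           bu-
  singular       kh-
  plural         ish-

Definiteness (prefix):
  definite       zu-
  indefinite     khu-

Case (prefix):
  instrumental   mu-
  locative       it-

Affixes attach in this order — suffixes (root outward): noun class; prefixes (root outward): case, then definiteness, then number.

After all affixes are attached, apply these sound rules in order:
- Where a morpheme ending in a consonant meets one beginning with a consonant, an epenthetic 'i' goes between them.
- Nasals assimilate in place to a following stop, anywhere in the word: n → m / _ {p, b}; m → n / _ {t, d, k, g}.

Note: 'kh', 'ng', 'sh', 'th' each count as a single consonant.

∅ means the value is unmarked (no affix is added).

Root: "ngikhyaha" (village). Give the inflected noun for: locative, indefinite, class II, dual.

Attach case locative it- → itngikhyaha.
Attach definiteness indefinite khu- → khuitngikhyaha.
Attach number dual bu- → bukhuitngikhyaha.
Attach noun class class II -ge → bukhuitngikhyahage.
Apply epenthesis: bukhuitngikhyahage → bukhuitingikhyahage.
Nasal assimilation: no change.

bukhuitingikhyahage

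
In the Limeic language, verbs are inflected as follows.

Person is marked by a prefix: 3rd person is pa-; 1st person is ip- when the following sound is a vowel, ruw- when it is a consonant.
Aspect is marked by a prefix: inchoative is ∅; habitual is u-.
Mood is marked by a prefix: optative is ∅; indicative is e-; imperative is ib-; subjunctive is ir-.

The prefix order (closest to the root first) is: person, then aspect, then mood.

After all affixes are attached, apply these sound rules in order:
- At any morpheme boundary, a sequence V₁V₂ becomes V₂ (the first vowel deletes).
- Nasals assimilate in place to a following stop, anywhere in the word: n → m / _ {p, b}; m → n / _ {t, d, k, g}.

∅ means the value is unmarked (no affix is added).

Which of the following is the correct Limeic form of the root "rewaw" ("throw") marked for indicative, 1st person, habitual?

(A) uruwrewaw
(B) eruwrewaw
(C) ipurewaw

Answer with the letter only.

Attach person 1st person ruw- (before consonant 'r') → ruwrewaw.
Attach aspect habitual u- → uruwrewaw.
Attach mood indicative e- → euruwrewaw.
Apply vowel deletion: euruwrewaw → uruwrewaw.
Nasal assimilation: no change.
So the correct form is uruwrewaw, option (A).
(C) ipurewaw is wrong: it has the affixes in the wrong order.
(B) eruwrewaw is wrong: it uses inchoative instead of habitual for aspect.

A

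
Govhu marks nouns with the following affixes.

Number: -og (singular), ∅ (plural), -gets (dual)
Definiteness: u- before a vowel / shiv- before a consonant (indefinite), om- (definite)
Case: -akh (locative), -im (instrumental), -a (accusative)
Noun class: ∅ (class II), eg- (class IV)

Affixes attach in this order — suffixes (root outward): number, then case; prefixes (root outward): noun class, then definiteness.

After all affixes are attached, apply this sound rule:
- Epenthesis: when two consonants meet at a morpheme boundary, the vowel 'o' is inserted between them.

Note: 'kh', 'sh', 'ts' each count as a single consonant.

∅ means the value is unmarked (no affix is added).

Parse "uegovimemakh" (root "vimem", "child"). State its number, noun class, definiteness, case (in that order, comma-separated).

plural, class IV, indefinite, locative

Segment: u-eg-vimem-akh.
number: ∅ → plural.
noun class: eg- → class IV.
definiteness: u/shiv- → indefinite.
case: -akh → locative.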